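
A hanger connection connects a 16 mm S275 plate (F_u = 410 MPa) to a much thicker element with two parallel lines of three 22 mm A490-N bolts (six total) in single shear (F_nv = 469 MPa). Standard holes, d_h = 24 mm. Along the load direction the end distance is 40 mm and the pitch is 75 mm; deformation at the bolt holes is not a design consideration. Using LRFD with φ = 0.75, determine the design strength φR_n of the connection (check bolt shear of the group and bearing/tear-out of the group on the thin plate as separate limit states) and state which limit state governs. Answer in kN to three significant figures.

Bolt shear: A_b = π·22²/4 = 380.1 mm²; R_n = 469 × 380.1 × 6 × 1 / 1000 = 1070 kN → 0.75 × 1070 = 802 kN.
Bearing (1.5 l_c t F_u ≤ 3.0 d t F_u): upper limit = 3.0·22·16·410 / 1000 = 433 kN.
  Edge l_c = 40 − 24/2 = 28 → r_n = 275.5 kN; interior l_c = 75 − 24 = 51 → r_n = 433 kN.
  R_n,bearing = 2·275.5 + 4·433 = 2283 kN → 0.75 × 2283 = 1710 kN.
Bolt shear governs: 802 kN.

802 kN (bolt shear governs)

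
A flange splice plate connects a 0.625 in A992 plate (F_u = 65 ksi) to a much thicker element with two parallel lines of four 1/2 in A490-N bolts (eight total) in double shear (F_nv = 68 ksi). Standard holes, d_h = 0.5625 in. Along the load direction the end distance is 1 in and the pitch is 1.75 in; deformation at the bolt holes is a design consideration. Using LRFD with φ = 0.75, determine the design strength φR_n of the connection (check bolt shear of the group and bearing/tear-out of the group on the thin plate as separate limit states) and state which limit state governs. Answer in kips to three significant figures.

Bolt shear: A_b = π·0.5²/4 = 0.1963 in²; R_n = 68 × 0.1963 × 8 × 2 = 213.6 kips → 0.75 × 213.6 = 160 kips.
Bearing (1.2 l_c t F_u ≤ 2.4 d t F_u): upper limit = 2.4·0.5·0.625·65 = 48.75 kips.
  Edge l_c = 1 − 0.5625/2 = 0.7188 → r_n = 35.04 kips; interior l_c = 1.75 − 0.5625 = 1.188 → r_n = 48.75 kips.
  R_n,bearing = 2·35.04 + 6·48.75 = 362.6 kips → 0.75 × 362.6 = 272 kips.
Bolt shear governs: 160 kips.

160 kips (bolt shear governs)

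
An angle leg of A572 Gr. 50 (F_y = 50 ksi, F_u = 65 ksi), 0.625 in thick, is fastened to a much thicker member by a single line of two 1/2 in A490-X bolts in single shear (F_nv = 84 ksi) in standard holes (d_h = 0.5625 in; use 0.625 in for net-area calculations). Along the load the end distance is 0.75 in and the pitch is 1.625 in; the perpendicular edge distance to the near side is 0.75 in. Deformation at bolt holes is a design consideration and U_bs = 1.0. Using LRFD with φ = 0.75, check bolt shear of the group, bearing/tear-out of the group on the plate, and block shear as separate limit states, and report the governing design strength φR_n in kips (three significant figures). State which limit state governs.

24.7 kips (bolt shear governs)

Bolt shear: A_b = π·0.5²/4 = 0.1963 in²; R_n = 84 × 0.1963 × 2 × 1 = 32.99 kips → 0.75 × 32.99 = 24.7 kips.
Bearing: edge l_c = 0.4688, r_n = 22.85 kips; interior l_c = 1.062, r_n = 48.75 kips; R_n = 22.85 + 1·48.75 = 71.6 kips → 53.7 kips.
Block shear: A_gv = 1.484, A_nv = 0.8984, A_nt = 0.2734 in²; R_n = min(0.6F_uA_nv, 0.6F_yA_gv) + U_bs·F_u·A_nt = 52.81 kips → 39.6 kips.
Bolt shear governs: 24.7 kips.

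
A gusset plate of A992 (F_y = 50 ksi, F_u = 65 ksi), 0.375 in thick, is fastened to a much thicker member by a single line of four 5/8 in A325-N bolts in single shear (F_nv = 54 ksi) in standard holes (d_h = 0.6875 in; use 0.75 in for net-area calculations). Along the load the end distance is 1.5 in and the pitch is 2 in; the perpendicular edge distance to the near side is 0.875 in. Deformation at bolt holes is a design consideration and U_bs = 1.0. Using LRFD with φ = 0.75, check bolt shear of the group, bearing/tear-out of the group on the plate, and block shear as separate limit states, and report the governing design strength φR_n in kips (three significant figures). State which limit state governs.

Bolt shear: A_b = π·0.625²/4 = 0.3068 in²; R_n = 54 × 0.3068 × 4 × 1 = 66.27 kips → 0.75 × 66.27 = 49.7 kips.
Bearing: edge l_c = 1.156, r_n = 33.82 kips; interior l_c = 1.312, r_n = 36.56 kips; R_n = 33.82 + 3·36.56 = 143.5 kips → 108 kips.
Block shear: A_gv = 2.812, A_nv = 1.828, A_nt = 0.1875 in²; R_n = min(0.6F_uA_nv, 0.6F_yA_gv) + U_bs·F_u·A_nt = 83.48 kips → 62.6 kips.
Bolt shear governs: 49.7 kips.

49.7 kips (bolt shear governs)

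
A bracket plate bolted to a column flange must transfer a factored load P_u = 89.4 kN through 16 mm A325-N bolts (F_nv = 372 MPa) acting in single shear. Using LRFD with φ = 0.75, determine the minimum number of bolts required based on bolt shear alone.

A_b = π·16²/4 = 201.1 mm².
Per-bolt design strength φR_n = 0.75 × 372 × 201.1 × 1 / 1000 = 56.1 kN.
n ≥ 89.4 / 56.1 = 1.594 → use 2 bolts.

2 bolts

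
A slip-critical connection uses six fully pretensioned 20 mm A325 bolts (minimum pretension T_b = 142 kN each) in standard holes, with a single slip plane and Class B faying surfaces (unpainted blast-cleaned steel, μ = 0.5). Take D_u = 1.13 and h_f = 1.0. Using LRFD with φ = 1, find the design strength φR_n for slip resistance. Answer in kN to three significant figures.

481 kN

R_n = μ · D_u · h_f · T_b · n_s · n_b = 0.5 × 1.13 × 1.0 × 142 × 1 × 6 = 481.4 kN.
Design strength φR_n = 1 × 481.4 = 481 kN.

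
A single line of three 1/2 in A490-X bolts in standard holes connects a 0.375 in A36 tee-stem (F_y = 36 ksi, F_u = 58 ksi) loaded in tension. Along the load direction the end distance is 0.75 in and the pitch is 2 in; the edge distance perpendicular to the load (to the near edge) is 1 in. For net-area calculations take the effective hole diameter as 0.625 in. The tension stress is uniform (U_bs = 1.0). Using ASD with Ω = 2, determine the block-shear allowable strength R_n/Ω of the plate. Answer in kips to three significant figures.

26.7 kips

Shear plane L_v = 0.75 + 2·2 = 4.75 in; A_gv = 4.75 × 0.375 = 1.781 in².
A_nv = (4.75 − 2.5·0.625) × 0.375 = 1.195 in².
A_nt = (1 − 0.5·0.625) × 0.375 = 0.2578 in².
0.6 F_u A_nv = 41.6 kips; 0.6 F_y A_gv = 38.47 kips → shear yielding governs the shear term.
R_n = 38.47 + 1.0 × 58 × 0.2578 = 53.43 kips.
Allowable strength R_n/Ω = 53.43 / 2 = 26.7 kips.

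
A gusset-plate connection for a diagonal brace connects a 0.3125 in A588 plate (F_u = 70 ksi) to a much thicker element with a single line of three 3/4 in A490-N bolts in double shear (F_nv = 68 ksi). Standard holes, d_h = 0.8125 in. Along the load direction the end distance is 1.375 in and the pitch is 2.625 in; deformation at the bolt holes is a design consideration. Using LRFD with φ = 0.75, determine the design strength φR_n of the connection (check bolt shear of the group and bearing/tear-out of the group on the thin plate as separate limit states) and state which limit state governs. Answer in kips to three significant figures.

78.1 kips (bearing governs)

Bolt shear: A_b = π·0.75²/4 = 0.4418 in²; R_n = 68 × 0.4418 × 3 × 2 = 180.2 kips → 0.75 × 180.2 = 135 kips.
Bearing (1.2 l_c t F_u ≤ 2.4 d t F_u): upper limit = 2.4·0.75·0.3125·70 = 39.38 kips.
  Edge l_c = 1.375 − 0.8125/2 = 0.9688 → r_n = 25.43 kips; interior l_c = 2.625 − 0.8125 = 1.812 → r_n = 39.38 kips.
  R_n,bearing = 1·25.43 + 2·39.38 = 104.2 kips → 0.75 × 104.2 = 78.1 kips.
Bearing governs: 78.1 kips.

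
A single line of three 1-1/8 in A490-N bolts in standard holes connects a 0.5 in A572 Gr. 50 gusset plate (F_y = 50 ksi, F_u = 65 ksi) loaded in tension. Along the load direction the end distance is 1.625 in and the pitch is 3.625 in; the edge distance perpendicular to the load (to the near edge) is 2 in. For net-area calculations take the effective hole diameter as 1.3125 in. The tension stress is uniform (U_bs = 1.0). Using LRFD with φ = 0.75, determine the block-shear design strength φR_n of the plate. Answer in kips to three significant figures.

Shear plane L_v = 1.625 + 2·3.625 = 8.875 in; A_gv = 8.875 × 0.5 = 4.438 in².
A_nv = (8.875 − 2.5·1.3125) × 0.5 = 2.797 in².
A_nt = (2 − 0.5·1.3125) × 0.5 = 0.6719 in².
0.6 F_u A_nv = 109.1 kips; 0.6 F_y A_gv = 133.1 kips → shear rupture governs the shear term.
R_n = 109.1 + 1.0 × 65 × 0.6719 = 152.8 kips.
Design strength φR_n = 0.75 × 152.8 = 115 kips.

115 kips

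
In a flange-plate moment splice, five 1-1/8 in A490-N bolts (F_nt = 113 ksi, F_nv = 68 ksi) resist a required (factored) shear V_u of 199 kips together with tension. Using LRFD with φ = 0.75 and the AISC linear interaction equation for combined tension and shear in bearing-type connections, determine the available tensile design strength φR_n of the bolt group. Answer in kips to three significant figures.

217 kips

A_b = π·1.125²/4 = 0.994 in²; f_rv = 199 / (5 × 0.994) = 40.04 ksi.
F'_nt = 1.3 F_nt − (F_nt / φF_nv) f_rv = 1.3·113 − (113/(0.75·68))·40.04 = 58.19 ksi, capped at F_nt → F'_nt = 58.19 ksi.
R_n = F'_nt · A_b · n = 58.19 × 0.994 × 5 = 289.2 kips.
Design strength φR_n = 0.75 × 289.2 = 217 kips.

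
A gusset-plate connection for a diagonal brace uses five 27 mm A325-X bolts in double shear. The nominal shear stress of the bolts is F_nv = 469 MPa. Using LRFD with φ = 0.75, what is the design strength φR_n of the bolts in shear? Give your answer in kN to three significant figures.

2010 kN

A_b = π × 27² / 4 = 572.6 mm².
R_n = F_nv · A_b · n · n_s = 469 × 572.6 × 5 × 2 / 1000 = 2685 kN.
Design strength φR_n = 0.75 × 2685 = 2010 kN.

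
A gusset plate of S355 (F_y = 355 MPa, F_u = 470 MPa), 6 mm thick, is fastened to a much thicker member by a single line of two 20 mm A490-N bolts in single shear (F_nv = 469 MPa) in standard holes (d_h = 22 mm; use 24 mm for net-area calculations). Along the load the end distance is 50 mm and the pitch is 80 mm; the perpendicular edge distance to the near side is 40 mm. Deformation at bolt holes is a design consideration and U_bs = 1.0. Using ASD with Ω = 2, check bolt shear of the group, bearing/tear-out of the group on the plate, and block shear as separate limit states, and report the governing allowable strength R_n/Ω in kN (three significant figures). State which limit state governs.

Bolt shear: A_b = π·20²/4 = 314.2 mm²; R_n = 469 × 314.2 × 2 × 1 / 1000 = 294.7 kN → 294.7 / 2 = 147 kN.
Bearing: edge l_c = 39, r_n = 132 kN; interior l_c = 58, r_n = 135.4 kN; R_n = 132 + 1·135.4 = 267.3 kN → 134 kN.
Block shear: A_gv = 780, A_nv = 564, A_nt = 168 mm²; R_n = min(0.6F_uA_nv, 0.6F_yA_gv) + U_bs·F_u·A_nt = 238 kN → 119 kN.
Block shear governs: 119 kN.

119 kN (block shear governs)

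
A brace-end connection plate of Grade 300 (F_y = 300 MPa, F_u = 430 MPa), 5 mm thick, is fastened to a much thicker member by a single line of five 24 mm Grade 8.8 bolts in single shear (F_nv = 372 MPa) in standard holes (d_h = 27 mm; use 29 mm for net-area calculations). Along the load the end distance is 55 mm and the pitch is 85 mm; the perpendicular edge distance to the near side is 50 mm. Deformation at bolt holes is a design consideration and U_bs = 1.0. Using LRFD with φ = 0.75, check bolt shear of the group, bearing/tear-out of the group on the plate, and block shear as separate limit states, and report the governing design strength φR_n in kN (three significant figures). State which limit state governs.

313 kN (block shear governs)

Bolt shear: A_b = π·24²/4 = 452.4 mm²; R_n = 372 × 452.4 × 5 × 1 / 1000 = 841.4 kN → 0.75 × 841.4 = 631 kN.
Bearing: edge l_c = 41.5, r_n = 107.1 kN; interior l_c = 58, r_n = 123.8 kN; R_n = 107.1 + 4·123.8 = 602.4 kN → 452 kN.
Block shear: A_gv = 1975, A_nv = 1322, A_nt = 177.5 mm²; R_n = min(0.6F_uA_nv, 0.6F_yA_gv) + U_bs·F_u·A_nt = 417.5 kN → 313 kN.
Block shear governs: 313 kN.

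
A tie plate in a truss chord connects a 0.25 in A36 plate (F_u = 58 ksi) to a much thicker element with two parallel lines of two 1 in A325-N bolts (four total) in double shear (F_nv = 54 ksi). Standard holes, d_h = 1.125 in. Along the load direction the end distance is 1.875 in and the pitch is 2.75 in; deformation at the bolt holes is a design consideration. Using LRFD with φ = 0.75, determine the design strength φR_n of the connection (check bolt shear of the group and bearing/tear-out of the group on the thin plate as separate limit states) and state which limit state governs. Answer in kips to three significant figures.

Bolt shear: A_b = π·1²/4 = 0.7854 in²; R_n = 54 × 0.7854 × 4 × 2 = 339.3 kips → 0.75 × 339.3 = 254 kips.
Bearing (1.2 l_c t F_u ≤ 2.4 d t F_u): upper limit = 2.4·1·0.25·58 = 34.8 kips.
  Edge l_c = 1.875 − 1.125/2 = 1.312 → r_n = 22.84 kips; interior l_c = 2.75 − 1.125 = 1.625 → r_n = 28.27 kips.
  R_n,bearing = 2·22.84 + 2·28.27 = 102.2 kips → 0.75 × 102.2 = 76.7 kips.
Bearing governs: 76.7 kips.

76.7 kips (bearing governs)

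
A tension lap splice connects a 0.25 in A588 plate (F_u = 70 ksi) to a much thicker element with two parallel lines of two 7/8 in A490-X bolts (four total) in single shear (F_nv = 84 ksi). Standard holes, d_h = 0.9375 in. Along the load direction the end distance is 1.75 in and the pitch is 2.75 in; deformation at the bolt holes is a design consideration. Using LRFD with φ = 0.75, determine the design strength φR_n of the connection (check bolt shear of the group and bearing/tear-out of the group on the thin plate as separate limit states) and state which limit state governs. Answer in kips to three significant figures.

Bolt shear: A_b = π·0.875²/4 = 0.6013 in²; R_n = 84 × 0.6013 × 4 × 1 = 202 kips → 0.75 × 202 = 152 kips.
Bearing (1.2 l_c t F_u ≤ 2.4 d t F_u): upper limit = 2.4·0.875·0.25·70 = 36.75 kips.
  Edge l_c = 1.75 − 0.9375/2 = 1.281 → r_n = 26.91 kips; interior l_c = 2.75 − 0.9375 = 1.812 → r_n = 36.75 kips.
  R_n,bearing = 2·26.91 + 2·36.75 = 127.3 kips → 0.75 × 127.3 = 95.5 kips.
Bearing governs: 95.5 kips.

95.5 kips (bearing governs)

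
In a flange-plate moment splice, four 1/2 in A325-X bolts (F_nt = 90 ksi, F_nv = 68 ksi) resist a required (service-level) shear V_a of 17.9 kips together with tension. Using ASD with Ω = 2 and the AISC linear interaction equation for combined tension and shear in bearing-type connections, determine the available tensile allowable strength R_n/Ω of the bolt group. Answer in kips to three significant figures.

22.3 kips

A_b = π·0.5²/4 = 0.1963 in²; f_rv = 17.9 / (4 × 0.1963) = 22.79 ksi.
F'_nt = 1.3 F_nt − (Ω F_nt / F_nv) f_rv = 1.3·90 − (2·90/68)·22.79 = 56.67 ksi, capped at F_nt → F'_nt = 56.67 ksi.
R_n = F'_nt · A_b · n = 56.67 × 0.1963 × 4 = 44.51 kips.
Allowable strength R_n/Ω = 44.51 / 2 = 22.3 kips.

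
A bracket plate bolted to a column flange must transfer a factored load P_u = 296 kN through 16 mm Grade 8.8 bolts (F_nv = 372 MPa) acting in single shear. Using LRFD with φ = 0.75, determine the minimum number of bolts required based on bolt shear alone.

A_b = π·16²/4 = 201.1 mm².
Per-bolt design strength φR_n = 0.75 × 372 × 201.1 × 1 / 1000 = 56.1 kN.
n ≥ 296 / 56.1 = 5.277 → use 6 bolts.

6 bolts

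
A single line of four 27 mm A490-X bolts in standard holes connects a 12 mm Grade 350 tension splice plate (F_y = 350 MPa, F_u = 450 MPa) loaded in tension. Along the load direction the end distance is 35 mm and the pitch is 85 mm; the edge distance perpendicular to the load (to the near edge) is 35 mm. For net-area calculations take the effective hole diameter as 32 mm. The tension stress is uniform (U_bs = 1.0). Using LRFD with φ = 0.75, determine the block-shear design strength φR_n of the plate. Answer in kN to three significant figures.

509 kN

Shear plane L_v = 35 + 3·85 = 290 mm; A_gv = 290 × 12 = 3480 mm².
A_nv = (290 − 3.5·32) × 12 = 2136 mm².
A_nt = (35 − 0.5·32) × 12 = 228 mm².
0.6 F_u A_nv = 576.7 kN; 0.6 F_y A_gv = 730.8 kN → shear rupture governs the shear term.
R_n = 576.7 + 1.0 × 450 × 228 / 1000 = 679.3 kN.
Design strength φR_n = 0.75 × 679.3 = 509 kN.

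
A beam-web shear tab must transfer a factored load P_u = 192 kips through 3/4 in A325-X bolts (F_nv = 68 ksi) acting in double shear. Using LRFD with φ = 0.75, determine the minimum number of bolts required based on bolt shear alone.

5 bolts

A_b = π·0.75²/4 = 0.4418 in².
Per-bolt design strength φR_n = 0.75 × 68 × 0.4418 × 2 = 45.06 kips.
n ≥ 192 / 45.06 = 4.261 → use 5 bolts.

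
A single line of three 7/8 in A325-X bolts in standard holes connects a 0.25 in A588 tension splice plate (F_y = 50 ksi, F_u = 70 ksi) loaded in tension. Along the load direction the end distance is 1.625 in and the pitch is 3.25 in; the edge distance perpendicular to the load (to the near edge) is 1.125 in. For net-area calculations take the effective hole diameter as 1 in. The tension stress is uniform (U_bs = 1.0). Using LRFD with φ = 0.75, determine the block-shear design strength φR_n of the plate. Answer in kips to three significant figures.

52.5 kips

Shear plane L_v = 1.625 + 2·3.25 = 8.125 in; A_gv = 8.125 × 0.25 = 2.031 in².
A_nv = (8.125 − 2.5·1) × 0.25 = 1.406 in².
A_nt = (1.125 − 0.5·1) × 0.25 = 0.1562 in².
0.6 F_u A_nv = 59.06 kips; 0.6 F_y A_gv = 60.94 kips → shear rupture governs the shear term.
R_n = 59.06 + 1.0 × 70 × 0.1562 = 70 kips.
Design strength φR_n = 0.75 × 70 = 52.5 kips.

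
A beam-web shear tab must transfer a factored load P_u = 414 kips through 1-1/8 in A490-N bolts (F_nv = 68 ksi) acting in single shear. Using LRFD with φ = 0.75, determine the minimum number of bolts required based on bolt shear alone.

A_b = π·1.125²/4 = 0.994 in².
Per-bolt design strength φR_n = 0.75 × 68 × 0.994 × 1 = 50.69 kips.
n ≥ 414 / 50.69 = 8.166 → use 9 bolts.

9 bolts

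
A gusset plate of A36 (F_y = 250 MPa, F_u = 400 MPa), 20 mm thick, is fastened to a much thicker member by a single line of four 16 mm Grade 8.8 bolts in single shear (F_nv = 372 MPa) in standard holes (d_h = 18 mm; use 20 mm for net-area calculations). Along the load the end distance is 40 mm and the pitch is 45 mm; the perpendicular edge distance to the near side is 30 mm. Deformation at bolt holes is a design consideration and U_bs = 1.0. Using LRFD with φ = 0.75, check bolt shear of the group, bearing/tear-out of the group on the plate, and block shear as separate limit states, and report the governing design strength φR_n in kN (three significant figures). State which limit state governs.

224 kN (bolt shear governs)

Bolt shear: A_b = π·16²/4 = 201.1 mm²; R_n = 372 × 201.1 × 4 × 1 / 1000 = 299.2 kN → 0.75 × 299.2 = 224 kN.
Bearing: edge l_c = 31, r_n = 297.6 kN; interior l_c = 27, r_n = 259.2 kN; R_n = 297.6 + 3·259.2 = 1075 kN → 806 kN.
Block shear: A_gv = 3500, A_nv = 2100, A_nt = 400 mm²; R_n = min(0.6F_uA_nv, 0.6F_yA_gv) + U_bs·F_u·A_nt = 664 kN → 498 kN.
Bolt shear governs: 224 kN.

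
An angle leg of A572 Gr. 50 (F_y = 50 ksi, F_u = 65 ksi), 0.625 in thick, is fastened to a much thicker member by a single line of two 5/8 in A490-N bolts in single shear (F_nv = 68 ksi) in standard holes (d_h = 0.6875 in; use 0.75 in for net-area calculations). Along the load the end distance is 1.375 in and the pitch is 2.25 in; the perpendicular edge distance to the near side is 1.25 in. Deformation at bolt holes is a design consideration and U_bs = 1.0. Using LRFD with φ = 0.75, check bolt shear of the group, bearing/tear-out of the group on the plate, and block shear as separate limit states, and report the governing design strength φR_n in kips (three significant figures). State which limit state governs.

Bolt shear: A_b = π·0.625²/4 = 0.3068 in²; R_n = 68 × 0.3068 × 2 × 1 = 41.72 kips → 0.75 × 41.72 = 31.3 kips.
Bearing: edge l_c = 1.031, r_n = 50.27 kips; interior l_c = 1.562, r_n = 60.94 kips; R_n = 50.27 + 1·60.94 = 111.2 kips → 83.4 kips.
Block shear: A_gv = 2.266, A_nv = 1.562, A_nt = 0.5469 in²; R_n = min(0.6F_uA_nv, 0.6F_yA_gv) + U_bs·F_u·A_nt = 96.48 kips → 72.4 kips.
Bolt shear governs: 31.3 kips.

31.3 kips (bolt shear governs)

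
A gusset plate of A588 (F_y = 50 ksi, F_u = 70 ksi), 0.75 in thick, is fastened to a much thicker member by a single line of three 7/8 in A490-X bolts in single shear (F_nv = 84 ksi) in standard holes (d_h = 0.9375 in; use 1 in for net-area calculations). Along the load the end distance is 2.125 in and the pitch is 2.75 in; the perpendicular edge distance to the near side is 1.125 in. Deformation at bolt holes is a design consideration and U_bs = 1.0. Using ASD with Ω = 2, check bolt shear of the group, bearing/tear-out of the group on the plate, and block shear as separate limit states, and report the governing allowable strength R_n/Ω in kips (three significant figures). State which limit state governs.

75.8 kips (bolt shear governs)

Bolt shear: A_b = π·0.875²/4 = 0.6013 in²; R_n = 84 × 0.6013 × 3 × 1 = 151.5 kips → 151.5 / 2 = 75.8 kips.
Bearing: edge l_c = 1.656, r_n = 104.3 kips; interior l_c = 1.812, r_n = 110.3 kips; R_n = 104.3 + 2·110.3 = 324.8 kips → 162 kips.
Block shear: A_gv = 5.719, A_nv = 3.844, A_nt = 0.4688 in²; R_n = min(0.6F_uA_nv, 0.6F_yA_gv) + U_bs·F_u·A_nt = 194.2 kips → 97.1 kips.
Bolt shear governs: 75.8 kips.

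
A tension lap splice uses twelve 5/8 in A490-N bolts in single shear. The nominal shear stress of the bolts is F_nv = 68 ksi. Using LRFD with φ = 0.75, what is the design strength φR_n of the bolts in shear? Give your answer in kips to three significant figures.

A_b = π × 0.625² / 4 = 0.3068 in².
R_n = F_nv · A_b · n · n_s = 68 × 0.3068 × 12 × 1 = 250.3 kips.
Design strength φR_n = 0.75 × 250.3 = 188 kips.

188 kips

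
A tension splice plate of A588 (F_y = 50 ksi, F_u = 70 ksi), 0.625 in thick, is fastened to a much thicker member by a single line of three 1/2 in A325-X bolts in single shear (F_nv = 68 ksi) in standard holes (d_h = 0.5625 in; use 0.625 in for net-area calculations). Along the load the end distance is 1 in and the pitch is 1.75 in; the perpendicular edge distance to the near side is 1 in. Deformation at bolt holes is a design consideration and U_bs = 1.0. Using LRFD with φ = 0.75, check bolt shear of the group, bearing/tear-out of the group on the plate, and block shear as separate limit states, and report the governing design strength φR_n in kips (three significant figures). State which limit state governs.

Bolt shear: A_b = π·0.5²/4 = 0.1963 in²; R_n = 68 × 0.1963 × 3 × 1 = 40.06 kips → 0.75 × 40.06 = 30 kips.
Bearing: edge l_c = 0.7188, r_n = 37.73 kips; interior l_c = 1.188, r_n = 52.5 kips; R_n = 37.73 + 2·52.5 = 142.7 kips → 107 kips.
Block shear: A_gv = 2.812, A_nv = 1.836, A_nt = 0.4297 in²; R_n = min(0.6F_uA_nv, 0.6F_yA_gv) + U_bs·F_u·A_nt = 107.2 kips → 80.4 kips.
Bolt shear governs: 30 kips.

30 kips (bolt shear governs)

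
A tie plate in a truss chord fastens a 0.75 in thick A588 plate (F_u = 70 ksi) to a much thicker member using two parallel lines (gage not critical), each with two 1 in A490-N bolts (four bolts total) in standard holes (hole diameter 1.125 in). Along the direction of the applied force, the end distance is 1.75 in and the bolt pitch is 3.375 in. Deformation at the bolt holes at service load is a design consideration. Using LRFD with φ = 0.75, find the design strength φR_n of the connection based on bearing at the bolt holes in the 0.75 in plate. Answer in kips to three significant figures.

Per bolt r_n = 1.2 l_c t F_u ≤ 2.4 d t F_u; upper limit = 2.4 × 1 × 0.75 × 70 = 126 kips.
Edge bolt: l_c = 1.75 − 1.125/2 = 1.188 in → 1.2 × 1.188 × 0.75 × 70 = 74.81 → r_n = 74.81 kips.
Interior bolts: l_c = 3.375 − 1.125 = 2.25 in → 1.2 × 2.25 × 0.75 × 70 = 141.8 → r_n = 126 kips.
R_n = 2 × 74.81 + 2 × 126 = 401.6 kips.
Design strength φR_n = 0.75 × 401.6 = 301 kips.

301 kips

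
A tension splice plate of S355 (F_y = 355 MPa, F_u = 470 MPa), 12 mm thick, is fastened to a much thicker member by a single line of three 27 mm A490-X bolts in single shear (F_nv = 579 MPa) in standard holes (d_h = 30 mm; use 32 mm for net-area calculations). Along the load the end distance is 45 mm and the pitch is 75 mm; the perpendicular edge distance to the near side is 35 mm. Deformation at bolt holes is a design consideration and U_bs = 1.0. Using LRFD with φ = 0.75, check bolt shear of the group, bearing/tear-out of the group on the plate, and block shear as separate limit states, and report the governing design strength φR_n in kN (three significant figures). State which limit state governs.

Bolt shear: A_b = π·27²/4 = 572.6 mm²; R_n = 579 × 572.6 × 3 × 1 / 1000 = 994.5 kN → 0.75 × 994.5 = 746 kN.
Bearing: edge l_c = 30, r_n = 203 kN; interior l_c = 45, r_n = 304.6 kN; R_n = 203 + 2·304.6 = 812.2 kN → 609 kN.
Block shear: A_gv = 2340, A_nv = 1380, A_nt = 228 mm²; R_n = min(0.6F_uA_nv, 0.6F_yA_gv) + U_bs·F_u·A_nt = 496.3 kN → 372 kN.
Block shear governs: 372 kN.

372 kN (block shear governs)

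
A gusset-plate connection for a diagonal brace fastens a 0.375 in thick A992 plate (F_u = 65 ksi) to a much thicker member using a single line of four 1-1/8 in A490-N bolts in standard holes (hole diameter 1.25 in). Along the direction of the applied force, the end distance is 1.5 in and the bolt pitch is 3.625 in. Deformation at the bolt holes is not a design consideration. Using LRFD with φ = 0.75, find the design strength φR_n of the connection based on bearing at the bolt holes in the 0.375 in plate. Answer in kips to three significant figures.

209 kips

Per bolt r_n = 1.5 l_c t F_u ≤ 3.0 d t F_u; upper limit = 3.0 × 1.125 × 0.375 × 65 = 82.27 kips.
Edge bolt: l_c = 1.5 − 1.25/2 = 0.875 in → 1.5 × 0.875 × 0.375 × 65 = 31.99 → r_n = 31.99 kips.
Interior bolts: l_c = 3.625 − 1.25 = 2.375 in → 1.5 × 2.375 × 0.375 × 65 = 86.84 → r_n = 82.27 kips.
R_n = 1 × 31.99 + 3 × 82.27 = 278.8 kips.
Design strength φR_n = 0.75 × 278.8 = 209 kips.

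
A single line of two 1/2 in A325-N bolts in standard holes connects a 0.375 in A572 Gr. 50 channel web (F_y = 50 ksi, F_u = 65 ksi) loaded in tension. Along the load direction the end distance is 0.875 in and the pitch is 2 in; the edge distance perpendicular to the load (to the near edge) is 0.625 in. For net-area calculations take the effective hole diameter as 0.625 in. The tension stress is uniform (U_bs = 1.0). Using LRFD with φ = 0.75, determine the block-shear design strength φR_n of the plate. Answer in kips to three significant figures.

27 kips

Shear plane L_v = 0.875 + 1·2 = 2.875 in; A_gv = 2.875 × 0.375 = 1.078 in².
A_nv = (2.875 − 1.5·0.625) × 0.375 = 0.7266 in².
A_nt = (0.625 − 0.5·0.625) × 0.375 = 0.1172 in².
0.6 F_u A_nv = 28.34 kips; 0.6 F_y A_gv = 32.34 kips → shear rupture governs the shear term.
R_n = 28.34 + 1.0 × 65 × 0.1172 = 35.95 kips.
Design strength φR_n = 0.75 × 35.95 = 27 kips.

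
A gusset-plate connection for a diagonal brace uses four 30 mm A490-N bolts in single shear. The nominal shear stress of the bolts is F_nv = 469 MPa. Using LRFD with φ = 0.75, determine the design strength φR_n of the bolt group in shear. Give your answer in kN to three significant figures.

A_b = π × 30² / 4 = 706.9 mm².
R_n = F_nv · A_b · n · n_s = 469 × 706.9 × 4 × 1 / 1000 = 1326 kN.
Design strength φR_n = 0.75 × 1326 = 995 kN.

995 kN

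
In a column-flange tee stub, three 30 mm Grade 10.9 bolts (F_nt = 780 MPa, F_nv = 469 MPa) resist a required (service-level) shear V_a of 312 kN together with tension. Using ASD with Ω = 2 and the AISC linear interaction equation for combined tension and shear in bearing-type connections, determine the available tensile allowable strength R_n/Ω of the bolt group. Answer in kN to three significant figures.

556 kN

A_b = π·30²/4 = 706.9 mm²; f_rv = 312 × 1000 / (3 × 706.9) = 147.1 MPa.
F'_nt = 1.3 F_nt − (Ω F_nt / F_nv) f_rv = 1.3·780 − (2·780/469)·147.1 = 524.6 MPa, capped at F_nt → F'_nt = 524.6 MPa.
R_n = F'_nt · A_b · n = 524.6 × 706.9 × 3 / 1000 = 1112 kN.
Allowable strength R_n/Ω = 1112 / 2 = 556 kN.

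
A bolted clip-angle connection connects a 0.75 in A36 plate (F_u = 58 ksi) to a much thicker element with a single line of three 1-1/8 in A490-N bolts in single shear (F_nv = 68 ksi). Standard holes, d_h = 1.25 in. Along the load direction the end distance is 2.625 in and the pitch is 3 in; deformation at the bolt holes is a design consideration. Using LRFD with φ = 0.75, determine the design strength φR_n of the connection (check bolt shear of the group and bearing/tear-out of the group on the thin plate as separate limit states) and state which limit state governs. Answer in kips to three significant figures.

Bolt shear: A_b = π·1.125²/4 = 0.994 in²; R_n = 68 × 0.994 × 3 × 1 = 202.8 kips → 0.75 × 202.8 = 152 kips.
Bearing (1.2 l_c t F_u ≤ 2.4 d t F_u): upper limit = 2.4·1.125·0.75·58 = 117.4 kips.
  Edge l_c = 2.625 − 1.25/2 = 2 → r_n = 104.4 kips; interior l_c = 3 − 1.25 = 1.75 → r_n = 91.35 kips.
  R_n,bearing = 1·104.4 + 2·91.35 = 287.1 kips → 0.75 × 287.1 = 215 kips.
Bolt shear governs: 152 kips.

152 kips (bolt shear governs)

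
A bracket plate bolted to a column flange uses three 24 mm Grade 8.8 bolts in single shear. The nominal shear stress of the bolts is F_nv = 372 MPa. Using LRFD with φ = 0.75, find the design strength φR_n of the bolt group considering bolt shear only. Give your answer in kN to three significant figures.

A_b = π × 24² / 4 = 452.4 mm².
R_n = F_nv · A_b · n · n_s = 372 × 452.4 × 3 × 1 / 1000 = 504.9 kN.
Design strength φR_n = 0.75 × 504.9 = 379 kN.

379 kN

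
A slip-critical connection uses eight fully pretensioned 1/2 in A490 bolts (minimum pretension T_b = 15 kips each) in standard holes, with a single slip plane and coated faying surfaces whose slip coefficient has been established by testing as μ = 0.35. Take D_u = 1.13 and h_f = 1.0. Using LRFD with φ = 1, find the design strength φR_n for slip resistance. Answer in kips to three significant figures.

47.5 kips

R_n = μ · D_u · h_f · T_b · n_s · n_b = 0.35 × 1.13 × 1.0 × 15 × 1 × 8 = 47.46 kips.
Design strength φR_n = 1 × 47.46 = 47.5 kips.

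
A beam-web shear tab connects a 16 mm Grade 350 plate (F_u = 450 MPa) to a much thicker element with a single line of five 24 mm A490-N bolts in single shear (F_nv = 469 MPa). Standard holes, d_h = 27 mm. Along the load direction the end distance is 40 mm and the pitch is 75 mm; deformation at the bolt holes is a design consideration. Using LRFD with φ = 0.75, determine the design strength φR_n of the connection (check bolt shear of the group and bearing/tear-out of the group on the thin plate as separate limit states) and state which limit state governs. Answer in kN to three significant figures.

796 kN (bolt shear governs)

Bolt shear: A_b = π·24²/4 = 452.4 mm²; R_n = 469 × 452.4 × 5 × 1 / 1000 = 1061 kN → 0.75 × 1061 = 796 kN.
Bearing (1.2 l_c t F_u ≤ 2.4 d t F_u): upper limit = 2.4·24·16·450 / 1000 = 414.7 kN.
  Edge l_c = 40 − 27/2 = 26.5 → r_n = 229 kN; interior l_c = 75 − 27 = 48 → r_n = 414.7 kN.
  R_n,bearing = 1·229 + 4·414.7 = 1888 kN → 0.75 × 1888 = 1420 kN.
Bolt shear governs: 796 kN.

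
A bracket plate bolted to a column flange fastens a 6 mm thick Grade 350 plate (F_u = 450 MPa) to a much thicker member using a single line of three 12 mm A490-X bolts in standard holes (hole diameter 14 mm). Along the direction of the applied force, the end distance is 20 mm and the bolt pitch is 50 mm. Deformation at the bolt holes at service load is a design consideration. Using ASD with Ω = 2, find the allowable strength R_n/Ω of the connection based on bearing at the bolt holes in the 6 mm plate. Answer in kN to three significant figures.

98.8 kN

Per bolt r_n = 1.2 l_c t F_u ≤ 2.4 d t F_u; upper limit = 2.4 × 12 × 6 × 450 / 1000 = 77.76 kN.
Edge bolt: l_c = 20 − 14/2 = 13 mm → 1.2 × 13 × 6 × 450 / 1000 = 42.12 → r_n = 42.12 kN.
Interior bolts: l_c = 50 − 14 = 36 mm → 1.2 × 36 × 6 × 450 / 1000 = 116.6 → r_n = 77.76 kN.
R_n = 1 × 42.12 + 2 × 77.76 = 197.6 kN.
Allowable strength R_n/Ω = 197.6 / 2 = 98.8 kN.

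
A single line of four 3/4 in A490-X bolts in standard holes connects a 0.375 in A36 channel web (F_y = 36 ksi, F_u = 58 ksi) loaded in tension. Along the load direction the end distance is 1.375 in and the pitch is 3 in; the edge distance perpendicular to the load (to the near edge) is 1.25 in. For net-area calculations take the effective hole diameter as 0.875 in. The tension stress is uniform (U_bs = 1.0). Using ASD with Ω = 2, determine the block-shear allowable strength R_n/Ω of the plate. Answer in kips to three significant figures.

50.9 kips

Shear plane L_v = 1.375 + 3·3 = 10.38 in; A_gv = 10.38 × 0.375 = 3.891 in².
A_nv = (10.38 − 3.5·0.875) × 0.375 = 2.742 in².
A_nt = (1.25 − 0.5·0.875) × 0.375 = 0.3047 in².
0.6 F_u A_nv = 95.43 kips; 0.6 F_y A_gv = 84.04 kips → shear yielding governs the shear term.
R_n = 84.04 + 1.0 × 58 × 0.3047 = 101.7 kips.
Allowable strength R_n/Ω = 101.7 / 2 = 50.9 kips.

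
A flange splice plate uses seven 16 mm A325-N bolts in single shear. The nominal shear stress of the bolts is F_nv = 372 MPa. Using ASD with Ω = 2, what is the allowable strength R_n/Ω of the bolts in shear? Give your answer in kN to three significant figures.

262 kN

A_b = π × 16² / 4 = 201.1 mm².
R_n = F_nv · A_b · n · n_s = 372 × 201.1 × 7 × 1 / 1000 = 523.6 kN.
Allowable strength R_n/Ω = 523.6 / 2 = 262 kN.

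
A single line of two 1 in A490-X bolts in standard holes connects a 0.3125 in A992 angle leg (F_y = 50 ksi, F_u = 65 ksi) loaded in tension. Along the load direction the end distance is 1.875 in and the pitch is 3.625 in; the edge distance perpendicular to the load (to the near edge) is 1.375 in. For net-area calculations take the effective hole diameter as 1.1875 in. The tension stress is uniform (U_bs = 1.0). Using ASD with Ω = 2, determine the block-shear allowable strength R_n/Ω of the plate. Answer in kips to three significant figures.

Shear plane L_v = 1.875 + 1·3.625 = 5.5 in; A_gv = 5.5 × 0.3125 = 1.719 in².
A_nv = (5.5 − 1.5·1.1875) × 0.3125 = 1.162 in².
A_nt = (1.375 − 0.5·1.1875) × 0.3125 = 0.2441 in².
0.6 F_u A_nv = 45.32 kips; 0.6 F_y A_gv = 51.56 kips → shear rupture governs the shear term.
R_n = 45.32 + 1.0 × 65 × 0.2441 = 61.19 kips.
Allowable strength R_n/Ω = 61.19 / 2 = 30.6 kips.

30.6 kips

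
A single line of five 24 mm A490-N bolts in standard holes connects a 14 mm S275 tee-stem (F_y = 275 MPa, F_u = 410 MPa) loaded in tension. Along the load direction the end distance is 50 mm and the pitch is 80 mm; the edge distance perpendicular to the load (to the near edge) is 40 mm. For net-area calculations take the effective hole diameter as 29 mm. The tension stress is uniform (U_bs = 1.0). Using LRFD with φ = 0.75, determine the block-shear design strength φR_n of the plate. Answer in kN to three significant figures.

Shear plane L_v = 50 + 4·80 = 370 mm; A_gv = 370 × 14 = 5180 mm².
A_nv = (370 − 4.5·29) × 14 = 3353 mm².
A_nt = (40 − 0.5·29) × 14 = 357 mm².
0.6 F_u A_nv = 824.8 kN; 0.6 F_y A_gv = 854.7 kN → shear rupture governs the shear term.
R_n = 824.8 + 1.0 × 410 × 357 / 1000 = 971.2 kN.
Design strength φR_n = 0.75 × 971.2 = 728 kN.

728 kN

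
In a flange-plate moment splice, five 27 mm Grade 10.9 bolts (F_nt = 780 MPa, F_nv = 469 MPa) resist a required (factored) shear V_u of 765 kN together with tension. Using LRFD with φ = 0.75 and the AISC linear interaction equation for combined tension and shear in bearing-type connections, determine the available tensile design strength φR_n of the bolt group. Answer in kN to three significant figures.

A_b = π·27²/4 = 572.6 mm²; f_rv = 765 × 1000 / (5 × 572.6) = 267.2 MPa.
F'_nt = 1.3 F_nt − (F_nt / φF_nv) f_rv = 1.3·780 − (780/(0.75·469))·267.2 = 421.4 MPa, capped at F_nt → F'_nt = 421.4 MPa.
R_n = F'_nt · A_b · n = 421.4 × 572.6 × 5 / 1000 = 1206 kN.
Design strength φR_n = 0.75 × 1206 = 905 kN.

905 kN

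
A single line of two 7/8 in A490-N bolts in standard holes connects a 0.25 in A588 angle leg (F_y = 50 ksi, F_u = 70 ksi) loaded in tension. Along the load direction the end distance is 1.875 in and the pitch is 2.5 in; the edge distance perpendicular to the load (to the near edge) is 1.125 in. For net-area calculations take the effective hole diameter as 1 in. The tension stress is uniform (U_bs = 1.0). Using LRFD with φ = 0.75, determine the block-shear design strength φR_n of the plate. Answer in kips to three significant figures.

Shear plane L_v = 1.875 + 1·2.5 = 4.375 in; A_gv = 4.375 × 0.25 = 1.094 in².
A_nv = (4.375 − 1.5·1) × 0.25 = 0.7188 in².
A_nt = (1.125 − 0.5·1) × 0.25 = 0.1562 in².
0.6 F_u A_nv = 30.19 kips; 0.6 F_y A_gv = 32.81 kips → shear rupture governs the shear term.
R_n = 30.19 + 1.0 × 70 × 0.1562 = 41.12 kips.
Design strength φR_n = 0.75 × 41.12 = 30.8 kips.

30.8 kips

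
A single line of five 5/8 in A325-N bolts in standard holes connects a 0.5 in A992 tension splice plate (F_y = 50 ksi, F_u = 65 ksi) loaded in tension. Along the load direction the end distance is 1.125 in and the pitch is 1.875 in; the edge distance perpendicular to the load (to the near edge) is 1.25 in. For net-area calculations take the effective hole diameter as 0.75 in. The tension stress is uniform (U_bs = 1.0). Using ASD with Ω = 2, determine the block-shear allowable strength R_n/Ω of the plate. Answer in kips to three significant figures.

Shear plane L_v = 1.125 + 4·1.875 = 8.625 in; A_gv = 8.625 × 0.5 = 4.312 in².
A_nv = (8.625 − 4.5·0.75) × 0.5 = 2.625 in².
A_nt = (1.25 − 0.5·0.75) × 0.5 = 0.4375 in².
0.6 F_u A_nv = 102.4 kips; 0.6 F_y A_gv = 129.4 kips → shear rupture governs the shear term.
R_n = 102.4 + 1.0 × 65 × 0.4375 = 130.8 kips.
Allowable strength R_n/Ω = 130.8 / 2 = 65.4 kips.

65.4 kips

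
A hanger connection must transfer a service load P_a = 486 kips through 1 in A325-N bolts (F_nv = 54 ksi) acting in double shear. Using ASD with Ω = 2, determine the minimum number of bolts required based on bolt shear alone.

12 bolts

A_b = π·1²/4 = 0.7854 in².
Per-bolt allowable strength R_n/Ω = 54 × 0.7854 × 2 / 2 = 42.41 kips.
n ≥ 486 / 42.41 = 11.46 → use 12 bolts.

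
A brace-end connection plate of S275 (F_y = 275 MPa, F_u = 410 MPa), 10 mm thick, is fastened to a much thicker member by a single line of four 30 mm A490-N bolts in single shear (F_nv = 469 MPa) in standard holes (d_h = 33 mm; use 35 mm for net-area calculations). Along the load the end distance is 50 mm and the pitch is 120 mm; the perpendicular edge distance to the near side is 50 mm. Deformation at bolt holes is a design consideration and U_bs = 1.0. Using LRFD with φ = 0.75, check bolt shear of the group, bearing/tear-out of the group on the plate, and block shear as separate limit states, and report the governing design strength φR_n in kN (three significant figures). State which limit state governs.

Bolt shear: A_b = π·30²/4 = 706.9 mm²; R_n = 469 × 706.9 × 4 × 1 / 1000 = 1326 kN → 0.75 × 1326 = 995 kN.
Bearing: edge l_c = 33.5, r_n = 164.8 kN; interior l_c = 87, r_n = 295.2 kN; R_n = 164.8 + 3·295.2 = 1050 kN → 788 kN.
Block shear: A_gv = 4100, A_nv = 2875, A_nt = 325 mm²; R_n = min(0.6F_uA_nv, 0.6F_yA_gv) + U_bs·F_u·A_nt = 809.8 kN → 607 kN.
Block shear governs: 607 kN.

607 kN (block shear governs)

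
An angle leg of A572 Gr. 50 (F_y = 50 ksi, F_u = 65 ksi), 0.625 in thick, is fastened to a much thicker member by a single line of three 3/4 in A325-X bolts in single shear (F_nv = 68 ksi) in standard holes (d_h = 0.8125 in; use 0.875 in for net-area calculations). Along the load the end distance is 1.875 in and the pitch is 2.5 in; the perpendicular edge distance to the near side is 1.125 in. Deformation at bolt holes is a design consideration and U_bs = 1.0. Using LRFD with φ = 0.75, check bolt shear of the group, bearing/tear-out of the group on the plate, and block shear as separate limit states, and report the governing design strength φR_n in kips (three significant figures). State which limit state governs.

67.6 kips (bolt shear governs)

Bolt shear: A_b = π·0.75²/4 = 0.4418 in²; R_n = 68 × 0.4418 × 3 × 1 = 90.12 kips → 0.75 × 90.12 = 67.6 kips.
Bearing: edge l_c = 1.469, r_n = 71.6 kips; interior l_c = 1.688, r_n = 73.12 kips; R_n = 71.6 + 2·73.12 = 217.9 kips → 163 kips.
Block shear: A_gv = 4.297, A_nv = 2.93, A_nt = 0.4297 in²; R_n = min(0.6F_uA_nv, 0.6F_yA_gv) + U_bs·F_u·A_nt = 142.2 kips → 107 kips.
Bolt shear governs: 67.6 kips.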